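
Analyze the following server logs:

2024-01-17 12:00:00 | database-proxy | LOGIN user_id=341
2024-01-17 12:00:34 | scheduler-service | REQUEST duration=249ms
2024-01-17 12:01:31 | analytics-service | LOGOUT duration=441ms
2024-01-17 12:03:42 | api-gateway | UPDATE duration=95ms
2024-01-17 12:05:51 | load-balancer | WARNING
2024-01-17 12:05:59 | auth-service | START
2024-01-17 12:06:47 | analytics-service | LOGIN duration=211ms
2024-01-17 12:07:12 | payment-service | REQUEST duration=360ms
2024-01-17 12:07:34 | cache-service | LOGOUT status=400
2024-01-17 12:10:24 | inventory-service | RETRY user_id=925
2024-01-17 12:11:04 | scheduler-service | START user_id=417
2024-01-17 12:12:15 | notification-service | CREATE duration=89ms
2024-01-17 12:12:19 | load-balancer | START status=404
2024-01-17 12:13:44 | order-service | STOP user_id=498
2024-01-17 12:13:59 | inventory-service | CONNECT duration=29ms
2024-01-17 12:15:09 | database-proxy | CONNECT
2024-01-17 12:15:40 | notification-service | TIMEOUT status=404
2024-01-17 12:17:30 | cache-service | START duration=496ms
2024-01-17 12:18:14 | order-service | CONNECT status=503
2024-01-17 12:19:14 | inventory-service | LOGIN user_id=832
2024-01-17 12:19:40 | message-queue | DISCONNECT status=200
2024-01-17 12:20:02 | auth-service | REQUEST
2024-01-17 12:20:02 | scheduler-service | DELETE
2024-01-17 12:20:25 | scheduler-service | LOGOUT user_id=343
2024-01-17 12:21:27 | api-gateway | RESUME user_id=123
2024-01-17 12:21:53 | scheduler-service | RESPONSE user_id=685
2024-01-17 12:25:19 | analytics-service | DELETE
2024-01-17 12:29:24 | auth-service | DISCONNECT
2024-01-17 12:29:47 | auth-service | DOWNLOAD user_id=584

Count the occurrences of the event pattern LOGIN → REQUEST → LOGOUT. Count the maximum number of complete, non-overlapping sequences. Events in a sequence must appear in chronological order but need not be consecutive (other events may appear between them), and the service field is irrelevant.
3

To count sequences:

1. Look for pattern: LOGIN → REQUEST → LOGOUT
2. Greedily scan the log in chronological order, matching each sequence element in turn (ignoring service)
3. Each time the full pattern completes, increment the count and restart matching from the next event
4. Complete non-overlapping sequences found: 3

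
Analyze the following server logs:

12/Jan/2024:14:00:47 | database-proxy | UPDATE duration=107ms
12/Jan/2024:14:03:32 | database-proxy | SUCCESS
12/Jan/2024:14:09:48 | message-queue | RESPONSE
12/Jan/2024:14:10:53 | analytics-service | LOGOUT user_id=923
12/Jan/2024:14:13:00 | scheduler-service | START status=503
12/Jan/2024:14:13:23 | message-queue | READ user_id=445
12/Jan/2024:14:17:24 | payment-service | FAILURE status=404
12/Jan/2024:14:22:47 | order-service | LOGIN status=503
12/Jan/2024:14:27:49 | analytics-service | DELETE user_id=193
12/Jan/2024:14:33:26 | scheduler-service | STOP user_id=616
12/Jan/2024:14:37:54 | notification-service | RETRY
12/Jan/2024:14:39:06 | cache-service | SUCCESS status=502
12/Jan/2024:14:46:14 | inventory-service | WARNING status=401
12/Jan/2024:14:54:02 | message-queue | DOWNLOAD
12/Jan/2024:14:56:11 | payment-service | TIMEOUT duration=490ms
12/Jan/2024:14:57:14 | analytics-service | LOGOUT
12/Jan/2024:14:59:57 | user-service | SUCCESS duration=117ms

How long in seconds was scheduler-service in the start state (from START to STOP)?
1226

To calculate state duration:

1. Find START event for scheduler-service: 12/Jan/2024:14:13:00
2. Find STOP event for scheduler-service: 12/Jan/2024:14:33:26
3. Calculate duration: 12/Jan/2024:14:33:26 - 12/Jan/2024:14:13:00 = 1226 seconds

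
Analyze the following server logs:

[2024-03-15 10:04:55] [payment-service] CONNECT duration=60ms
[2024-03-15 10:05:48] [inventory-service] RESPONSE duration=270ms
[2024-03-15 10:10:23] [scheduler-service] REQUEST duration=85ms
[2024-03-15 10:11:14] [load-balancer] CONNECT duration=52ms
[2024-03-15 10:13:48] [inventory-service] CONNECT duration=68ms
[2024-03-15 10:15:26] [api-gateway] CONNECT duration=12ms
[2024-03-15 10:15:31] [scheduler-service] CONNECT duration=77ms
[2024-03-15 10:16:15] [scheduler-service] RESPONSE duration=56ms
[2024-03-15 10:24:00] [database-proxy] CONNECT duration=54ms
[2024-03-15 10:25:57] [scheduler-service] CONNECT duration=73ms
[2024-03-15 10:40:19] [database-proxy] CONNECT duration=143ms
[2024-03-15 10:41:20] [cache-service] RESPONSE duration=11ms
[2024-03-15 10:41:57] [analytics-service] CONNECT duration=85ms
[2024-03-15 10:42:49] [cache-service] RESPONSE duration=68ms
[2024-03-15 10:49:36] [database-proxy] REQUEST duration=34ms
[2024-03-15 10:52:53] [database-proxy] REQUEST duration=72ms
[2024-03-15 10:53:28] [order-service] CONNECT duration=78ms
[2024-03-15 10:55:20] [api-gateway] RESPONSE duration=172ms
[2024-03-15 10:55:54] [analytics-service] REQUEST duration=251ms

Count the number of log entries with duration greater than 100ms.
4

To count timeouts:

1. Threshold: 100ms
2. Extract duration from each log entry
3. Count entries where duration > 100
4. Timeout count: 4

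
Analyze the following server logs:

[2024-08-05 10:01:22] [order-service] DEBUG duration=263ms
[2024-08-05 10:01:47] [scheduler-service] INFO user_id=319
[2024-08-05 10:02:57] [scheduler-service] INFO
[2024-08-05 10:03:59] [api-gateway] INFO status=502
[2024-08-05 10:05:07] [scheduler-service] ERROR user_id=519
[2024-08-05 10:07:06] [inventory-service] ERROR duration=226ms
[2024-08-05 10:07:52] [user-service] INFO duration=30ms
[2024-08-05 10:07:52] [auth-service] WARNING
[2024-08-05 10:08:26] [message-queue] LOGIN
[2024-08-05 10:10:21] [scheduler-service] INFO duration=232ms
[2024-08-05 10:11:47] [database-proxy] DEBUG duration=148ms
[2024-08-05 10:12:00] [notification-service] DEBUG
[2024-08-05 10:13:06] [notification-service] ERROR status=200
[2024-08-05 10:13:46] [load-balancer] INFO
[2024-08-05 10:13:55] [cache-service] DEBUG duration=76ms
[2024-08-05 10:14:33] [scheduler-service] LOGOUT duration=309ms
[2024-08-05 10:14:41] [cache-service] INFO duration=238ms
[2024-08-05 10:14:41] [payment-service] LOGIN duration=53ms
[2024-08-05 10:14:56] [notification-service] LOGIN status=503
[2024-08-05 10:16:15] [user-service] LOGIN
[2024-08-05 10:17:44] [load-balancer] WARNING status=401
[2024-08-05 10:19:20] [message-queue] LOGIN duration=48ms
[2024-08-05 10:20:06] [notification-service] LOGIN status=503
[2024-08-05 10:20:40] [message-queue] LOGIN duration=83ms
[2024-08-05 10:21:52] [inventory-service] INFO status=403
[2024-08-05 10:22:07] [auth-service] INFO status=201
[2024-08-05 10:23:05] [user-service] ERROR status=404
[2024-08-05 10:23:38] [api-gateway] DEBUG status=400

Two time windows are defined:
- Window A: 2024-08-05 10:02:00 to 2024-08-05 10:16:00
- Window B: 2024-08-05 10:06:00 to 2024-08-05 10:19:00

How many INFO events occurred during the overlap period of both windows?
4

To find overlap events:

1. Window A: 2024-08-05 10:02:00 to 2024-08-05 10:16:00
2. Window B: 2024-08-05 10:06:00 to 2024-08-05 10:19:00
3. Overlap period: 2024-08-05 10:06:00 to 2024-08-05 10:16:00
4. Count INFO events in overlap: 4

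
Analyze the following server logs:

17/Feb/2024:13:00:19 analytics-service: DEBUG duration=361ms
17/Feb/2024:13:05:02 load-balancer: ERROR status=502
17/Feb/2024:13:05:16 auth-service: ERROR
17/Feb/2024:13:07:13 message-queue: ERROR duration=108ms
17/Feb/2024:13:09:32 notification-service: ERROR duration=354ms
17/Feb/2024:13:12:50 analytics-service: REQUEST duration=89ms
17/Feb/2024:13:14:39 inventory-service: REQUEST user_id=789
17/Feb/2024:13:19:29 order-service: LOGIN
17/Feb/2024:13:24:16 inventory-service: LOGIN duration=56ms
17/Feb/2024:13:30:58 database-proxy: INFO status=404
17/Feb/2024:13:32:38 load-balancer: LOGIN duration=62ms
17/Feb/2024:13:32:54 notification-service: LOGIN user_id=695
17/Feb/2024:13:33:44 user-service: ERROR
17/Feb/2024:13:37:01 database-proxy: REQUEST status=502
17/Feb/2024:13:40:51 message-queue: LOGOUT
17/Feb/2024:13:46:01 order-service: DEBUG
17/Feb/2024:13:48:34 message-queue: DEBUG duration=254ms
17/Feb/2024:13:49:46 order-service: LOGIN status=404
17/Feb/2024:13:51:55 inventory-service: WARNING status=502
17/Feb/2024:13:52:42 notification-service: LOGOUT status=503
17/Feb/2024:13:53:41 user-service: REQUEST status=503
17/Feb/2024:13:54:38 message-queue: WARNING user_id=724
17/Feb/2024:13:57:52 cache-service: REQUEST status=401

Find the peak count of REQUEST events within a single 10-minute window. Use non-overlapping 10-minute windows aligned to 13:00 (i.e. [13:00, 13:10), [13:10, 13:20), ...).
2

To find the burst window:

1. Divide the log period into non-overlapping 10-minute windows starting at 13:00
2. Count REQUEST events in each window
3. Find the window with maximum count
4. Maximum events in a window: 2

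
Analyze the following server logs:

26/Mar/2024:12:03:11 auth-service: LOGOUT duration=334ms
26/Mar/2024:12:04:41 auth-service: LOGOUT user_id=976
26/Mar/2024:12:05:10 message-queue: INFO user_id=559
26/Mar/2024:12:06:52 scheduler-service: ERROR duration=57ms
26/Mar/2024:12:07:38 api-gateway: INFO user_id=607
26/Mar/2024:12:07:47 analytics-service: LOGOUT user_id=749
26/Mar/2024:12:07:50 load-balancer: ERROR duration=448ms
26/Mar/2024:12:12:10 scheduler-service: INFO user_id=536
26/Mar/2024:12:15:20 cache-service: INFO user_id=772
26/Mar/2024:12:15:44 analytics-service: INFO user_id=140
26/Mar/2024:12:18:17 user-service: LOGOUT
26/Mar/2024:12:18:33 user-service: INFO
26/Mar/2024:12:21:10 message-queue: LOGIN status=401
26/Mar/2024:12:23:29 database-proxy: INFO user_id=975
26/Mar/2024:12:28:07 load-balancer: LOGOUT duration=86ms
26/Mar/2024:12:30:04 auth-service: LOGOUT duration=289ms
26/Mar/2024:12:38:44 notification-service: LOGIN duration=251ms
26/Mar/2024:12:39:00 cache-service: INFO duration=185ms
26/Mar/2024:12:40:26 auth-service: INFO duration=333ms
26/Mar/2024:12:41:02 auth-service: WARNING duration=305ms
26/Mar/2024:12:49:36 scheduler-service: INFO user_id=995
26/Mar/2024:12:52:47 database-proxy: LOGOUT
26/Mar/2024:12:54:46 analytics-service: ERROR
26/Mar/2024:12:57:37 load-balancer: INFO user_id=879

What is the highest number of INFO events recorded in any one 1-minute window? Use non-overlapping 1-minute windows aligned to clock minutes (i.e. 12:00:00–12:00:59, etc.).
2

To find the burst window:

1. Divide the log period into non-overlapping 1-minute windows starting at 12:00
2. Count INFO events in each window
3. Find the window with maximum count
4. Maximum events in a window: 2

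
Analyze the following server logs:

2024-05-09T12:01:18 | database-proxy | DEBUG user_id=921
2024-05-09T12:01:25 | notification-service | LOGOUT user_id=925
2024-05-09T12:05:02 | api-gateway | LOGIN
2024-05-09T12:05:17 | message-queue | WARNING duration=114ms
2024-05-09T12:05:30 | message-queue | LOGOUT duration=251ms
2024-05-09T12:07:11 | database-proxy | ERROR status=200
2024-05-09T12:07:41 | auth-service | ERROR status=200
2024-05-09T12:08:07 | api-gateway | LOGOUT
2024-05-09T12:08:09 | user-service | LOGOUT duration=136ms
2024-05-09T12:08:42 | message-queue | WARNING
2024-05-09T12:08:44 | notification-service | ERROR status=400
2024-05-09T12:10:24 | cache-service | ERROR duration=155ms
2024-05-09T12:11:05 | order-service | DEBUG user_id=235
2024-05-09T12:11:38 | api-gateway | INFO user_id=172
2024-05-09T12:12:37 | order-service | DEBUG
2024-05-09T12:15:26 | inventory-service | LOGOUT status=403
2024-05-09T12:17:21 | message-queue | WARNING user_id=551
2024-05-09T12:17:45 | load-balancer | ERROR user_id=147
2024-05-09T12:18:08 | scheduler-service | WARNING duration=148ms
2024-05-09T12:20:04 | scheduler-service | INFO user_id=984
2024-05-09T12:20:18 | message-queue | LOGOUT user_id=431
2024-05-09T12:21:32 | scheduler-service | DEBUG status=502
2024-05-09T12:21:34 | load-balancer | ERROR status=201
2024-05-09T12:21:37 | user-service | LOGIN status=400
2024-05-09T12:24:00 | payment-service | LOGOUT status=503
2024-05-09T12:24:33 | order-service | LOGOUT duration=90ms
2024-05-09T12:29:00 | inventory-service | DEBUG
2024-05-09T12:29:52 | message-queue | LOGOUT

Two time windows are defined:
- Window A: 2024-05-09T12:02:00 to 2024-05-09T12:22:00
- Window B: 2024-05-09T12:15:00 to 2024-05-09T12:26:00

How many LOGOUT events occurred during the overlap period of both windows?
2

To find overlap events:

1. Window A: 2024-05-09T12:02:00 to 2024-05-09T12:22:00
2. Window B: 2024-05-09T12:15:00 to 2024-05-09T12:26:00
3. Overlap period: 2024-05-09T12:15:00 to 2024-05-09T12:22:00
4. Count LOGOUT events in overlap: 2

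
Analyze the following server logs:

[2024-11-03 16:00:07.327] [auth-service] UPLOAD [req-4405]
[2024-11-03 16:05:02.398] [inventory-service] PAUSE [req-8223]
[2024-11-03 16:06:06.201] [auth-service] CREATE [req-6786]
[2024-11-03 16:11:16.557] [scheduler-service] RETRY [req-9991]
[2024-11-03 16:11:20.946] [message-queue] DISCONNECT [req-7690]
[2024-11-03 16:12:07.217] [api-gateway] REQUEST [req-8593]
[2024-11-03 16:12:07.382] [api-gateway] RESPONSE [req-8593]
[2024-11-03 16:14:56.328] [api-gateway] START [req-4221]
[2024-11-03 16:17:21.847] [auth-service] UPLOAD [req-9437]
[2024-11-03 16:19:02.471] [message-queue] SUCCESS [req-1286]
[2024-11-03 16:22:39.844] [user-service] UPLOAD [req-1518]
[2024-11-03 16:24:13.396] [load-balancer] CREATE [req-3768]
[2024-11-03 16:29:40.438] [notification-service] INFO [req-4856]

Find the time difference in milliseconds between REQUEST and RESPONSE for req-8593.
165

To calculate latency:

1. Find REQUEST with id req-8593: 2024-11-03 16:12:07.217
2. Find RESPONSE with id req-8593: 2024-11-03 16:12:07.382
3. Latency: 2024-11-03 16:12:07.382 - 2024-11-03 16:12:07.217 = 165ms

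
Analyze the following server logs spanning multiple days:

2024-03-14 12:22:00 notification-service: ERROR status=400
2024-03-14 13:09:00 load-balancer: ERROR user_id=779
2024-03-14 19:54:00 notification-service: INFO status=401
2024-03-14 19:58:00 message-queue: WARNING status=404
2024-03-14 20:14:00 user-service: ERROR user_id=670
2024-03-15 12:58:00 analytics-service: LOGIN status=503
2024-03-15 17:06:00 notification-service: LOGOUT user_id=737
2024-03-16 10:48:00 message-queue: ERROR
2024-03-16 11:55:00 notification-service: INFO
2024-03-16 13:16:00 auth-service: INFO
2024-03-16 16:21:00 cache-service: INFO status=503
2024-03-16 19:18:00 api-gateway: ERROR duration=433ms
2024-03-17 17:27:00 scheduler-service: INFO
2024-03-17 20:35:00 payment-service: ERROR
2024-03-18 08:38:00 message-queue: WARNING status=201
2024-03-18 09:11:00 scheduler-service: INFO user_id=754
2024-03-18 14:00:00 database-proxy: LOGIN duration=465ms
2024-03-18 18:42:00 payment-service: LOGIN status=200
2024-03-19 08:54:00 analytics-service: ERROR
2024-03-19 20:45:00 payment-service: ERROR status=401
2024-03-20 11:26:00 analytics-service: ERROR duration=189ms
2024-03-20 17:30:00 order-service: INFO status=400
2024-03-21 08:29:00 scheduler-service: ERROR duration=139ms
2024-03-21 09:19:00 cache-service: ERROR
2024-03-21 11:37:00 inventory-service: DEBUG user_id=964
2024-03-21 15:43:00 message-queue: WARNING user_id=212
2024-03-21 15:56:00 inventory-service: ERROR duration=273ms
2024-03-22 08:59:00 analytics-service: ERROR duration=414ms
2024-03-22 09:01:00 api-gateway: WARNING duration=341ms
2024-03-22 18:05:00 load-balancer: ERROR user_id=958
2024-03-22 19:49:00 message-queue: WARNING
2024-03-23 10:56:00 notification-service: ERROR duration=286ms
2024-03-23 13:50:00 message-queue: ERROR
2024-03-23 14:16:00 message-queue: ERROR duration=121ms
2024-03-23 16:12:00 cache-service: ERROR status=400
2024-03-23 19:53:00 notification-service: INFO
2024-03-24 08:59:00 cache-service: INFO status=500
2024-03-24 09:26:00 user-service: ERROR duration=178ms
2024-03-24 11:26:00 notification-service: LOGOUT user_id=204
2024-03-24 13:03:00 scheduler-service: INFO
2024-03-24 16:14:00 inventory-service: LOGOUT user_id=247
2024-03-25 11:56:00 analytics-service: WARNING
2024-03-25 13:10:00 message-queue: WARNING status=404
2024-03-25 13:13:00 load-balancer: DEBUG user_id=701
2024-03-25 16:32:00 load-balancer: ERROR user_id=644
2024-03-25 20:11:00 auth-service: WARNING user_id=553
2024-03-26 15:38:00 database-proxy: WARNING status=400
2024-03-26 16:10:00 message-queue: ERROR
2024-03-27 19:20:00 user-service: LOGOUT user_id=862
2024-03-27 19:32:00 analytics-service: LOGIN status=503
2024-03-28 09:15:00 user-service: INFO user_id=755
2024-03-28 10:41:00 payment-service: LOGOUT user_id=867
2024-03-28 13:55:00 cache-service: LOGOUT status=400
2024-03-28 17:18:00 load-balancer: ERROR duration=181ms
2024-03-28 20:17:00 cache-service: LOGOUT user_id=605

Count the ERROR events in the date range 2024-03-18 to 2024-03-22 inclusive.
8

To filter by date range:

1. Date range: 2024-03-18 through 2024-03-22, both dates inclusive
2. Filter for ERROR events whose date falls in this range
3. Count matching events: 8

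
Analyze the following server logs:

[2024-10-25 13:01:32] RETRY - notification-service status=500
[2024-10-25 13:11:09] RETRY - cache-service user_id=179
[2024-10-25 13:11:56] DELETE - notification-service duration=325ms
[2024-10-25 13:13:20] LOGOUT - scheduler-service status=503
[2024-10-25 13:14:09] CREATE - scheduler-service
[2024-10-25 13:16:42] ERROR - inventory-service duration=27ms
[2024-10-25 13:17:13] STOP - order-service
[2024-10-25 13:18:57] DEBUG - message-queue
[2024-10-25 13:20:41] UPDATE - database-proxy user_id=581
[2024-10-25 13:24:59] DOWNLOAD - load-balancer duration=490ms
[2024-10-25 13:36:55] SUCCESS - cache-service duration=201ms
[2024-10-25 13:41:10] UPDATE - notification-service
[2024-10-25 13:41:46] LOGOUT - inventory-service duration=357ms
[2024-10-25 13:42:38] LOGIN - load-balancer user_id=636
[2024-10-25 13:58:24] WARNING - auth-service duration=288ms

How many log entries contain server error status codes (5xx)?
2

To find matching entries:

1. Pattern to match: server error status codes (5xx)
2. Scan each log entry for the pattern
3. Count matches: 2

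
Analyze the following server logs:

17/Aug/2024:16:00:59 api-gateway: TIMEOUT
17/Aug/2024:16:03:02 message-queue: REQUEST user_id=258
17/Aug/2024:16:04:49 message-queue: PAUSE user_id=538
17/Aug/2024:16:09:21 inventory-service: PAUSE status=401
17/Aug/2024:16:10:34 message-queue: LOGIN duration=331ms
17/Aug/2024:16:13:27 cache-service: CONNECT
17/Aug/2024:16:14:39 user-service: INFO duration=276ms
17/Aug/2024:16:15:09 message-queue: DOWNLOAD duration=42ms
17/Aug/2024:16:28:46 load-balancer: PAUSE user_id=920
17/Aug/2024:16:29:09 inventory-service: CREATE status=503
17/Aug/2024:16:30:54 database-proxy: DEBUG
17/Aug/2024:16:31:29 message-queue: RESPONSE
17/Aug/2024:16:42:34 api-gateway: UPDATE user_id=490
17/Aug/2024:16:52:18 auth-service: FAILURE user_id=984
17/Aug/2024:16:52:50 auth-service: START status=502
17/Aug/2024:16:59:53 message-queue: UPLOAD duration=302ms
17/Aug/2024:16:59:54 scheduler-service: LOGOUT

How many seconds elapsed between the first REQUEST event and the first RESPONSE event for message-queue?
1707

To find the time between events:

1. Locate the first REQUEST event for message-queue: 17/Aug/2024:16:03:02
2. Locate the first RESPONSE event for message-queue: 17/Aug/2024:16:31:29
3. Calculate the difference: 17/Aug/2024:16:31:29 - 17/Aug/2024:16:03:02 = 1707 seconds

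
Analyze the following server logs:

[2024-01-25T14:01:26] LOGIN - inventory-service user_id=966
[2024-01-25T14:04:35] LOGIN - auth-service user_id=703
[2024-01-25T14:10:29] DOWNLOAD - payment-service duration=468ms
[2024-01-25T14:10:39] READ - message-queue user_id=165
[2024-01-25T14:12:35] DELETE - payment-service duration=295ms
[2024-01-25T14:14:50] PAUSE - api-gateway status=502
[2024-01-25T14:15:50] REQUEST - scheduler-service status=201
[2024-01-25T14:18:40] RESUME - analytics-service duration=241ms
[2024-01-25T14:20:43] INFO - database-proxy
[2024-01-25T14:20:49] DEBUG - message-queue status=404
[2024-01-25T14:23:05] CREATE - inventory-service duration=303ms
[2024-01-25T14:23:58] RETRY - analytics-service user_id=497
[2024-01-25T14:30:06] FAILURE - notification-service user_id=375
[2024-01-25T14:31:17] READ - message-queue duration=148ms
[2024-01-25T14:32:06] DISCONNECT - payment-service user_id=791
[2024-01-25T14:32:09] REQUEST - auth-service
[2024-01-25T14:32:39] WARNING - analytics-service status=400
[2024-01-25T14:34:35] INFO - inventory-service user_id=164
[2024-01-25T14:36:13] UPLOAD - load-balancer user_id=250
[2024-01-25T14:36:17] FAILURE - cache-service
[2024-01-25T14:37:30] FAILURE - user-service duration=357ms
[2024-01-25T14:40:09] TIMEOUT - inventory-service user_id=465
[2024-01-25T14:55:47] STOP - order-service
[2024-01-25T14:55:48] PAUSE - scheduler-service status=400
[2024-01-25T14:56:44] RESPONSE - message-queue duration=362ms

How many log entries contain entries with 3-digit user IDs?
9

To find matching entries:

1. Pattern to match: entries with 3-digit user IDs
2. Scan each log entry for the pattern
3. Count matches: 9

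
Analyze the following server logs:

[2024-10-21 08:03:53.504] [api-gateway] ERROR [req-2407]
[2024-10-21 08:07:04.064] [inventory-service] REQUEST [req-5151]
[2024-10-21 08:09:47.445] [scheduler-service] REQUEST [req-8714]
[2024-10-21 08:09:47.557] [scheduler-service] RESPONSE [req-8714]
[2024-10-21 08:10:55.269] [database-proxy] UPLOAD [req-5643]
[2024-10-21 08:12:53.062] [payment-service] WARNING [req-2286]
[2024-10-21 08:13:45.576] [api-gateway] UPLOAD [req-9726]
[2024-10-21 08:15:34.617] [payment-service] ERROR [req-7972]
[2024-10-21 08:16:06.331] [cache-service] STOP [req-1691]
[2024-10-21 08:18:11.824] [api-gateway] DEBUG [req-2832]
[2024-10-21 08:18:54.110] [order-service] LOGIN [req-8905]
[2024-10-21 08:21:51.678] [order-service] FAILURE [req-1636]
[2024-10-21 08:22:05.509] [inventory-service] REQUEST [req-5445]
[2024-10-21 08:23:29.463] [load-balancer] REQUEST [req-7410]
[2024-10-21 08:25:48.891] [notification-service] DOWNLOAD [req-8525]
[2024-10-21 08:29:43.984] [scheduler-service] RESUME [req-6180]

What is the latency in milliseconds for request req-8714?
112

To calculate latency:

1. Find REQUEST with id req-8714: 2024-10-21 08:09:47.445
2. Find RESPONSE with id req-8714: 2024-10-21 08:09:47.557
3. Latency: 2024-10-21 08:09:47.557 - 2024-10-21 08:09:47.445 = 112ms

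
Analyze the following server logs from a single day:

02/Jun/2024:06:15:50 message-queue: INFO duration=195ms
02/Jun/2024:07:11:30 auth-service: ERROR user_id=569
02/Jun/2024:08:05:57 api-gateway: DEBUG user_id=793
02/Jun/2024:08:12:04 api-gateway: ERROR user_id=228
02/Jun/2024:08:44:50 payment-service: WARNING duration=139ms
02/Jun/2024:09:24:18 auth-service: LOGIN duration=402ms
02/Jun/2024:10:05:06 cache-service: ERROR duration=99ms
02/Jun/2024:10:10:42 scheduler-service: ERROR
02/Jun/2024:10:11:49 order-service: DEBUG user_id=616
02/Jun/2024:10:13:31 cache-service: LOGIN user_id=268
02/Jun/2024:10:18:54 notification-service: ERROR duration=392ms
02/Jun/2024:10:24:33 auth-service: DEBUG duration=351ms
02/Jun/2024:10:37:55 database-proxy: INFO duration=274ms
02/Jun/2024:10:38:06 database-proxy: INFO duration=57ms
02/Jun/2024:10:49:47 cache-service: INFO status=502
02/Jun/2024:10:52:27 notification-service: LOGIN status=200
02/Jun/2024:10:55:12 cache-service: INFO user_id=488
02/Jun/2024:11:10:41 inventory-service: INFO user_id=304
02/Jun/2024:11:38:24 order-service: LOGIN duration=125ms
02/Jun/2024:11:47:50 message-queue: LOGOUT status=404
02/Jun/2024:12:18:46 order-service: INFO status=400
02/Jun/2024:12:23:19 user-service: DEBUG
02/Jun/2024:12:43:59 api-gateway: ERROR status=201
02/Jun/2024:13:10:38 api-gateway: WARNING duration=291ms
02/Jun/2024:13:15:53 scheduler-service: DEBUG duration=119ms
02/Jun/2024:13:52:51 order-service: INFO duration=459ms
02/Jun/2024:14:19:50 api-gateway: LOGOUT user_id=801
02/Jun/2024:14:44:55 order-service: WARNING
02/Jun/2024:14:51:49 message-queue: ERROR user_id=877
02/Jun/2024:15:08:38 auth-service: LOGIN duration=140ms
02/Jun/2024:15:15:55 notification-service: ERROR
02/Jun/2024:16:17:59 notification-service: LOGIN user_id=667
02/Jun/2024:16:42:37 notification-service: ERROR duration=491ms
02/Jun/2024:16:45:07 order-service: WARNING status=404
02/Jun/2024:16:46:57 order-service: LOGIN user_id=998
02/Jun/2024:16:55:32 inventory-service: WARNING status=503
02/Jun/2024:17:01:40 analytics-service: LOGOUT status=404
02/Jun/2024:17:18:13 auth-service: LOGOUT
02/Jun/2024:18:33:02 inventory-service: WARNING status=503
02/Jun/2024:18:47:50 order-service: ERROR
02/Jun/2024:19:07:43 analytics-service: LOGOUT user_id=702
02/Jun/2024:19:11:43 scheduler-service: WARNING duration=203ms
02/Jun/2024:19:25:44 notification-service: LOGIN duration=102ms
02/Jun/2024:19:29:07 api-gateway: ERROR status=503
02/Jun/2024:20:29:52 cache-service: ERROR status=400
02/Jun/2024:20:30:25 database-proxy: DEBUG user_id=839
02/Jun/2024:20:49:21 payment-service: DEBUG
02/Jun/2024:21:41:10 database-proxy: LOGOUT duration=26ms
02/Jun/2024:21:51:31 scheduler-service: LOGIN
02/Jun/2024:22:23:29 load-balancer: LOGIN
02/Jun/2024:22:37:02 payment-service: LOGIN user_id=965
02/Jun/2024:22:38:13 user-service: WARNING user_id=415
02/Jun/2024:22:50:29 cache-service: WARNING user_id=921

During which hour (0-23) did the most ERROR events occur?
10

To find the peak hour:

1. Group all ERROR events by hour
2. Count events in each hour
3. Find hour with maximum count
4. Peak hour: 10 (with 3 events)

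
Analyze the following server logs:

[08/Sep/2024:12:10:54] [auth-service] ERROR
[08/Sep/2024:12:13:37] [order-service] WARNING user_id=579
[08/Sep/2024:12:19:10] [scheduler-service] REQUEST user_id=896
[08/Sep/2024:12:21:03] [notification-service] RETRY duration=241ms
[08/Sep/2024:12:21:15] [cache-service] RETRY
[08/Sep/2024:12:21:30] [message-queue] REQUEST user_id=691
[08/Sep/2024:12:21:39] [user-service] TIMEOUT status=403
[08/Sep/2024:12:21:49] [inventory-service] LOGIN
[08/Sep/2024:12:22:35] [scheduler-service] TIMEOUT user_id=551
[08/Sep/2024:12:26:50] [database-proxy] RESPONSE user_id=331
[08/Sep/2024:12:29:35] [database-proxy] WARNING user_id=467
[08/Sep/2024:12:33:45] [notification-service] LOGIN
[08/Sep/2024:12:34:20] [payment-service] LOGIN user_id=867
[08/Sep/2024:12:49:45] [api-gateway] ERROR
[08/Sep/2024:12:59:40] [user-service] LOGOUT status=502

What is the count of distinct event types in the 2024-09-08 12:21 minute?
4

To count unique event types:

1. Filter events in the minute starting at 2024-09-08 12:21
2. Extract event types from matching entries
3. Count unique types: 4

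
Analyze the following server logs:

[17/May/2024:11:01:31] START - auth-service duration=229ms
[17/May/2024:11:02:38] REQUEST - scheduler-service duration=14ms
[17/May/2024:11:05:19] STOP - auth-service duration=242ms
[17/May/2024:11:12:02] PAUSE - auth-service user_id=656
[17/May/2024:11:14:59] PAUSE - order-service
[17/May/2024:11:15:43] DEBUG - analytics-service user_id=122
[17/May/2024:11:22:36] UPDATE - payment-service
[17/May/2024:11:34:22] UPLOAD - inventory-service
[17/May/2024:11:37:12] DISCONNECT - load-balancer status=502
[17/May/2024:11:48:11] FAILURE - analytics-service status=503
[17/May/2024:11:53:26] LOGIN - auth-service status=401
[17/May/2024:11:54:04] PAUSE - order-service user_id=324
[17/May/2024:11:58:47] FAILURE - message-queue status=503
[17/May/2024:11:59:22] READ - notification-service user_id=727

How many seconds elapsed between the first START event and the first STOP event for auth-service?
228

To find the time between events:

1. Locate the first START event for auth-service: 17/May/2024:11:01:31
2. Locate the first STOP event for auth-service: 17/May/2024:11:05:19
3. Calculate the difference: 17/May/2024:11:05:19 - 17/May/2024:11:01:31 = 228 seconds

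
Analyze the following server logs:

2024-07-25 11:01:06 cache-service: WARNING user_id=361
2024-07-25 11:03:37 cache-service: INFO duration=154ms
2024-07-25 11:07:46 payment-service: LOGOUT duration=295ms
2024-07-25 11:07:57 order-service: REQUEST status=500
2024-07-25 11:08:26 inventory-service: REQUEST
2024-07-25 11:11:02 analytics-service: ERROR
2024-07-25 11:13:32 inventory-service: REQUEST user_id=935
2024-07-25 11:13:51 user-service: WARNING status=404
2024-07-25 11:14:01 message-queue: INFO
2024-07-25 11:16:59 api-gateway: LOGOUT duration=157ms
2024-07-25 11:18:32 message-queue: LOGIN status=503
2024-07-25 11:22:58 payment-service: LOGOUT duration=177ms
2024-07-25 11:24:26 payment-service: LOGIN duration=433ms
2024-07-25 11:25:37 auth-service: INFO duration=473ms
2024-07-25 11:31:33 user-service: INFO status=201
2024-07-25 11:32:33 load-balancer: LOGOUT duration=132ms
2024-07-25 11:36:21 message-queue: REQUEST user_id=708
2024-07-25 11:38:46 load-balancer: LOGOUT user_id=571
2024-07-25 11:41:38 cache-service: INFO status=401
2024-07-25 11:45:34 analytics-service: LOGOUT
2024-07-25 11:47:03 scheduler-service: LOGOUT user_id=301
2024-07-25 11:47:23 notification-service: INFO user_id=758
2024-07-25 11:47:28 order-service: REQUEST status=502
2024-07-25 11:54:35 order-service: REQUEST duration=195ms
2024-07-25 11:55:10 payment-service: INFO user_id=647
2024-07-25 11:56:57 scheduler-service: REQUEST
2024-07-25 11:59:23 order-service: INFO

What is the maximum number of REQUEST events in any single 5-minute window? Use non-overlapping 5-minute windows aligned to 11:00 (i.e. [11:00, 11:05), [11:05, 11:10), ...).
2

To find the burst window:

1. Divide the log period into non-overlapping 5-minute windows starting at 11:00
2. Count REQUEST events in each window
3. Find the window with maximum count
4. Maximum events in a window: 2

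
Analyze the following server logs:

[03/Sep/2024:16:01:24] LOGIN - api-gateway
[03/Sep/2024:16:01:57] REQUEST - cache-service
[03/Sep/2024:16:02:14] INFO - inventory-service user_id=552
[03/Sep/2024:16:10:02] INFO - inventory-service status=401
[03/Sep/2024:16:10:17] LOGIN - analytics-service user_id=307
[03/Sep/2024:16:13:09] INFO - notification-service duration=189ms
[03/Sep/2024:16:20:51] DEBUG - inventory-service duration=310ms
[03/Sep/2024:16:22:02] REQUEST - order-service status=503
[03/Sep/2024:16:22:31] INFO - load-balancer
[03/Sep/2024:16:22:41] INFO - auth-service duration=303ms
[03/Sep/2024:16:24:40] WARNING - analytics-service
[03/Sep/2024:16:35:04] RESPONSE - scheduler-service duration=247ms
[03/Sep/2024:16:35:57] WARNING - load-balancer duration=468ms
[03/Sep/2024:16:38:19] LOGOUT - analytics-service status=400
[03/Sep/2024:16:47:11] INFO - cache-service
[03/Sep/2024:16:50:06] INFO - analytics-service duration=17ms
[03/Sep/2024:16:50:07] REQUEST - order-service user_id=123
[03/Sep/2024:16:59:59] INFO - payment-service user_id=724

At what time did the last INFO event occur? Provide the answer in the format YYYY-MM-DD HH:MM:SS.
2024-09-03 16:59:59

To find the last event:

1. Filter for all INFO events
2. Sort by timestamp
3. Select the last one
4. Timestamp: 2024-09-03 16:59:59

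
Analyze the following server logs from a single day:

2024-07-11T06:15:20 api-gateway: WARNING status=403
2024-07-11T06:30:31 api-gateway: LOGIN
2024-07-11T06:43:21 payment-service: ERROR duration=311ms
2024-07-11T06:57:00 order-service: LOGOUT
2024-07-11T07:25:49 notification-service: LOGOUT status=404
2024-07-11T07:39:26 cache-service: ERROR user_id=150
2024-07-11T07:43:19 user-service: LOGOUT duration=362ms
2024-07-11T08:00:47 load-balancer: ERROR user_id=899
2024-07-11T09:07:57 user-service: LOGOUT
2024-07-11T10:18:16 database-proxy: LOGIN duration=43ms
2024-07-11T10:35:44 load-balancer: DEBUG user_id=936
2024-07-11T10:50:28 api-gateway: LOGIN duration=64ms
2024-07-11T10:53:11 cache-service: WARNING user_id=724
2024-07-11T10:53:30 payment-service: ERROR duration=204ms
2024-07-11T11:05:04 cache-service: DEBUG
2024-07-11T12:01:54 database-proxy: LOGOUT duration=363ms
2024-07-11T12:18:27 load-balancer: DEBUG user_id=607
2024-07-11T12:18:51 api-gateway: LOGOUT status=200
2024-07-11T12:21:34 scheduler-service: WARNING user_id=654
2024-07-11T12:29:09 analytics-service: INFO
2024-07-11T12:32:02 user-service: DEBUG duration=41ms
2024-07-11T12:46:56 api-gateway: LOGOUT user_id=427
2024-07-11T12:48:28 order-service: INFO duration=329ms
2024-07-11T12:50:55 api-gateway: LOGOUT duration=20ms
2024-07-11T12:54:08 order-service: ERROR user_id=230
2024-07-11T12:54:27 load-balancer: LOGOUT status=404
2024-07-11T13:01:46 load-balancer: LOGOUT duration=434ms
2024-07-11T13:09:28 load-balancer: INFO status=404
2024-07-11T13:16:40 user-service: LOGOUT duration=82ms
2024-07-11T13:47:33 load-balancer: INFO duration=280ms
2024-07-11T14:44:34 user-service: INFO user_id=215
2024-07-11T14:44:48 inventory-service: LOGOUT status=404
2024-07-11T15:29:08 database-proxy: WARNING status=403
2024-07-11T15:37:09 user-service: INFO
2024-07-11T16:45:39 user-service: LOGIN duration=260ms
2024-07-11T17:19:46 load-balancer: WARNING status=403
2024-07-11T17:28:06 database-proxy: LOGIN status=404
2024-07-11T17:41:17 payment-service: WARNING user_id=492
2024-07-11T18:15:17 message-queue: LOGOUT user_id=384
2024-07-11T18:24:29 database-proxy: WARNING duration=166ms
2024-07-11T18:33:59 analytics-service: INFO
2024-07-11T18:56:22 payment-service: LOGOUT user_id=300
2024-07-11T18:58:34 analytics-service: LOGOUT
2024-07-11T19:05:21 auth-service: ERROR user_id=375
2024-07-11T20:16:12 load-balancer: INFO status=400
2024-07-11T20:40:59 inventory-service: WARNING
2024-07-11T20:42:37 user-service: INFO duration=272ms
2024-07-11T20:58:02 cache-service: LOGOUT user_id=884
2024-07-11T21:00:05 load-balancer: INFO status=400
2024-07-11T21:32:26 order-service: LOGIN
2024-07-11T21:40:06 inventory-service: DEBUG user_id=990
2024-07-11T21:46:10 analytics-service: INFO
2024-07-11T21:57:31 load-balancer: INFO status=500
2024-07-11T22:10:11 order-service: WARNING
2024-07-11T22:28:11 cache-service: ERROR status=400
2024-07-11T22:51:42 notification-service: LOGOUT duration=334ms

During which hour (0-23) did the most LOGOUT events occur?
12

To find the peak hour:

1. Group all LOGOUT events by hour
2. Count events in each hour
3. Find hour with maximum count
4. Peak hour: 12 (with 5 events)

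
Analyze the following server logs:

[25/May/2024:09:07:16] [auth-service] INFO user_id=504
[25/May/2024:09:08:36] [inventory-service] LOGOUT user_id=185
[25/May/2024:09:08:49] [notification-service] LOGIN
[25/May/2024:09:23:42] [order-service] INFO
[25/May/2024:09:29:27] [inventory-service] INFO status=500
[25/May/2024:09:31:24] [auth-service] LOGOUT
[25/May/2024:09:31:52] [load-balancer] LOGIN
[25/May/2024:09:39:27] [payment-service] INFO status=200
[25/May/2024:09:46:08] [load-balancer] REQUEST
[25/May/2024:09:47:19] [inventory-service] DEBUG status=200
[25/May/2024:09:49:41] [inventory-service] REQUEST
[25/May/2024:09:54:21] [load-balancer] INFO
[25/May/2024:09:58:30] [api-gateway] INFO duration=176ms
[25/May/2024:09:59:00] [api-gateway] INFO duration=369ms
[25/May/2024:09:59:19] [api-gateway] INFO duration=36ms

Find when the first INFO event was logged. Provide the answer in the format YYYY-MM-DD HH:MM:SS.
2024-05-25 09:07:16

To find the first event:

1. Filter for all INFO events
2. Sort by timestamp
3. Select the first one
4. Timestamp: 2024-05-25 09:07:16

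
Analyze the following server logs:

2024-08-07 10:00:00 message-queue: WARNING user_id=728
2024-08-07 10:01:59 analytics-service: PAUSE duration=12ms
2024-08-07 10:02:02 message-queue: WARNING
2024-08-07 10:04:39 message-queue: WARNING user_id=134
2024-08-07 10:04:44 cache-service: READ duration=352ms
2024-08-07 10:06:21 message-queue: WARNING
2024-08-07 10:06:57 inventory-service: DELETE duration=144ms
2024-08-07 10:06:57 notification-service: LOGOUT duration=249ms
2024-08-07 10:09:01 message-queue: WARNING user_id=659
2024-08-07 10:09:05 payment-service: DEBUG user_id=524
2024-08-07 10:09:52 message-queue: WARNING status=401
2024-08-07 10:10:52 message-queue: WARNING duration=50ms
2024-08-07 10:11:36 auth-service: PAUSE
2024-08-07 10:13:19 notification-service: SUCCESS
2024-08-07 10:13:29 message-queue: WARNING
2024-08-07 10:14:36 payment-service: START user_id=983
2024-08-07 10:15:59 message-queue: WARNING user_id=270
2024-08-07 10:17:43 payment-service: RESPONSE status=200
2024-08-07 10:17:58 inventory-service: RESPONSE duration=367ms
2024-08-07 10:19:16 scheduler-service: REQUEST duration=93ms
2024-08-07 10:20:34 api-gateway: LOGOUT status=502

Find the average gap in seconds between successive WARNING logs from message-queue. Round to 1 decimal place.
119.9

To calculate average interval:

1. Find all WARNING events for message-queue in order
2. Calculate time gaps between consecutive events
3. Compute mean of gaps: 959 / 8 = 119.9 seconds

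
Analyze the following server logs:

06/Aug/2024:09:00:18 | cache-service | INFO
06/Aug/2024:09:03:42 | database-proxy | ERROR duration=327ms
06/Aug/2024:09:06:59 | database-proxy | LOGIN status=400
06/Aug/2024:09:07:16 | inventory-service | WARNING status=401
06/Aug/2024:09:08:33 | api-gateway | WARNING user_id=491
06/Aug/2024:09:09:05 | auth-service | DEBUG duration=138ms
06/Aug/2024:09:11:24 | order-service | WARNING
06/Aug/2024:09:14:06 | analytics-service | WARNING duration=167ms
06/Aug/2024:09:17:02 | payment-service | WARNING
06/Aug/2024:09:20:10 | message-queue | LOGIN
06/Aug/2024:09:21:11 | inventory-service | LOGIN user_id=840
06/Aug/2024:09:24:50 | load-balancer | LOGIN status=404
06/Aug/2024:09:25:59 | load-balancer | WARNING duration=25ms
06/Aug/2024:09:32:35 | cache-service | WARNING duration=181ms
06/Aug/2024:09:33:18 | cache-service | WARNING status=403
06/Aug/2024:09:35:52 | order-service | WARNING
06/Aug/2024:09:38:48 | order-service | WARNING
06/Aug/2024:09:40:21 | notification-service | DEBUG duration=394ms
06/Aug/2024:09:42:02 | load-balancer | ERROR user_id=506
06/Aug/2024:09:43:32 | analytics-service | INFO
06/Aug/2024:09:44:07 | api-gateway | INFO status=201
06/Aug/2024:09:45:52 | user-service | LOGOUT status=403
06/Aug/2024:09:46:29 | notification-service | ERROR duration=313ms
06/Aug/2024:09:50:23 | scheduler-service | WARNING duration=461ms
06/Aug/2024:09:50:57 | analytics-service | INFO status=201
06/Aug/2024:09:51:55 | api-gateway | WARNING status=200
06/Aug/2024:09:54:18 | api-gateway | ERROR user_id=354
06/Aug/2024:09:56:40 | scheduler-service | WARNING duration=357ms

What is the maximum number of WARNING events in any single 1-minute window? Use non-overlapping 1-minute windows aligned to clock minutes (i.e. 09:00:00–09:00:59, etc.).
1

To find the burst window:

1. Divide the log period into non-overlapping 1-minute windows starting at 09:00
2. Count WARNING events in each window
3. Find the window with maximum count
4. Maximum events in a window: 1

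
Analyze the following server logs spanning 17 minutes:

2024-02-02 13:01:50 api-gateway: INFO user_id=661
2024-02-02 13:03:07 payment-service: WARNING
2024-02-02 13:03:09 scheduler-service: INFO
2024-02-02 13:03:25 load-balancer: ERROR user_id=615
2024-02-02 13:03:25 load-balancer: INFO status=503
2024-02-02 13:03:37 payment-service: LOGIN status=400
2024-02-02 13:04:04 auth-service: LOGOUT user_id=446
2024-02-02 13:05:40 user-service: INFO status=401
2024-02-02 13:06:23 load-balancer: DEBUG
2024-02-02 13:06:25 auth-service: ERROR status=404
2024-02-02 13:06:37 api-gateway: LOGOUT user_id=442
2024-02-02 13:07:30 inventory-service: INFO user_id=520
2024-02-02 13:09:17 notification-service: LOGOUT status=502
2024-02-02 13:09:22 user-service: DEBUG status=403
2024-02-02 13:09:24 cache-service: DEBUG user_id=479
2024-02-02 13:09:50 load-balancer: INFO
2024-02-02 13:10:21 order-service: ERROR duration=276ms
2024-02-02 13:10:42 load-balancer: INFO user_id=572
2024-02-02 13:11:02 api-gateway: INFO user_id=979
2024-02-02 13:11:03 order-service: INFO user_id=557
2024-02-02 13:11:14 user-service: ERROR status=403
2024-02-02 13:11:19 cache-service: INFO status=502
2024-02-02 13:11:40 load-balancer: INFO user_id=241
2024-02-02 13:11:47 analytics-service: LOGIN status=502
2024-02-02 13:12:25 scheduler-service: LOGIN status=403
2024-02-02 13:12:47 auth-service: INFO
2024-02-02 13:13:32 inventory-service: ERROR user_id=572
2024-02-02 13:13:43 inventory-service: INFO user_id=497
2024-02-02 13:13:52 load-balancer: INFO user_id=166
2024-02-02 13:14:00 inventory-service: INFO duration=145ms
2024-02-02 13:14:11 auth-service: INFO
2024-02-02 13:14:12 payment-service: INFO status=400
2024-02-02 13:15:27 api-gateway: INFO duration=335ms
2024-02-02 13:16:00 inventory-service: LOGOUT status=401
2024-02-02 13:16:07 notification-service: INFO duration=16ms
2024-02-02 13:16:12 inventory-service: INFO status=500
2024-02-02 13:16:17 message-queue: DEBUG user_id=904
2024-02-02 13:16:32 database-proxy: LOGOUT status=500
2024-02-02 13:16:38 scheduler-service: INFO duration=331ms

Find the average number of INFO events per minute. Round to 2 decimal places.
1.24

To calculate the rate:

1. Count total INFO events: 21
2. Total time period: 17 minutes
3. Rate = 21 / 17 = 1.24 events per minute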